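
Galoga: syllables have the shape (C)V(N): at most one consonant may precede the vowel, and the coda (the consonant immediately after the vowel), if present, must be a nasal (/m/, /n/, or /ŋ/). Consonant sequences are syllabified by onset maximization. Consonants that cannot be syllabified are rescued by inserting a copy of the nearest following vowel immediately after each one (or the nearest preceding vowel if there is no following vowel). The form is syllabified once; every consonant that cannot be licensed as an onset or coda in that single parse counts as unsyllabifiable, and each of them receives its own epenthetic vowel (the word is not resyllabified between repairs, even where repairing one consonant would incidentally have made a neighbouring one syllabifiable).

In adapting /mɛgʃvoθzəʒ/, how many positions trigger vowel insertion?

4

The unsyllabifiable consonants are /g/, /ʃ/, /θ/, /ʒ/; each receives one epenthetic vowel.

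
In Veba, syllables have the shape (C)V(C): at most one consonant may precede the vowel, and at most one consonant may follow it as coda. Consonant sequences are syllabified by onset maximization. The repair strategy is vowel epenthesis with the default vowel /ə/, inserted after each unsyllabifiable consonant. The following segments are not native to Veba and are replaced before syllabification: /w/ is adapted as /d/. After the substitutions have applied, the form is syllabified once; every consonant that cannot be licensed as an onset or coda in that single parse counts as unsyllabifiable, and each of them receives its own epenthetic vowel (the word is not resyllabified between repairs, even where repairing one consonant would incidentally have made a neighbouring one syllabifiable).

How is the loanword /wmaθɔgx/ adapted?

dəmaθɔgxə

Substitution: /w/ → /d/, giving /dmaθɔgx/.
The consonants /d/, /x/ cannot be parsed into a legal (C)V(C) syllable (at most one coda consonant is licensed; onsets are limited to one consonant).
Each unlicensed consonant becomes the onset of a new syllable: /d/ → /də/, /x/ → /xə/.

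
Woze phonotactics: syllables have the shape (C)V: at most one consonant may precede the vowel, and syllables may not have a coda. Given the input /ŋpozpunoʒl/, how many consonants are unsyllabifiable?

4

Under (C)V, the unsyllabifiable consonants are /ŋ/, /z/, /ʒ/, /l/ (no codas are permitted; onsets are limited to one consonant).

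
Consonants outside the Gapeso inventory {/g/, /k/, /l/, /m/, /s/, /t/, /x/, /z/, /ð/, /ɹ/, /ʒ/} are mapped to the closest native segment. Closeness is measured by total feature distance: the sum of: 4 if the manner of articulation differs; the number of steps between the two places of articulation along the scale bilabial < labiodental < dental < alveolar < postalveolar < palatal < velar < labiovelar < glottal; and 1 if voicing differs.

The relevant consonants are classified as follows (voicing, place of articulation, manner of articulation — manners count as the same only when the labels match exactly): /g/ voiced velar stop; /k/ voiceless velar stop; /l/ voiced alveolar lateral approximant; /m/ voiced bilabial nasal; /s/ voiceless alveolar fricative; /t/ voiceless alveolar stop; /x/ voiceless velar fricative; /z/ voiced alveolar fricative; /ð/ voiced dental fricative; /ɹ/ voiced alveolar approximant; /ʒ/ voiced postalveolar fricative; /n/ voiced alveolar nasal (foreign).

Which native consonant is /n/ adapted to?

m

/m/ is closest: same manner (nasal), place distance 3 (alveolar→bilabial), same voicing; total 3. Next closest is /l/ at distance 4.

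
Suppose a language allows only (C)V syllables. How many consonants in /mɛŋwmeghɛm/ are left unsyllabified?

Under (C)V, the unsyllabifiable consonants are /ŋ/, /w/, /g/, /m/ (no codas are permitted; onsets are limited to one consonant).

4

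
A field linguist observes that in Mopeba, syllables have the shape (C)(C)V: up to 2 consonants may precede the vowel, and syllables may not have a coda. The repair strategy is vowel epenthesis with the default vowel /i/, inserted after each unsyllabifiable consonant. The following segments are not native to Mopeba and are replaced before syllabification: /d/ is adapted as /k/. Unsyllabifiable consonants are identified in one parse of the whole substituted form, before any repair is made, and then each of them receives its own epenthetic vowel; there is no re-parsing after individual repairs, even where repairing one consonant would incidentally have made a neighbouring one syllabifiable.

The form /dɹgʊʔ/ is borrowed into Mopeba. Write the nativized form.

kiɹgʊʔi

Substitution: /d/ → /k/, giving /kɹgʊʔ/.
Syllabifying with onset maximization leaves /k/, /ʔ/ stranded (no codas are permitted; onsets may contain at most 2 consonants).
Inserting the epenthetic vowel yields /k/ → /ki/, /ʔ/ → /ʔi/.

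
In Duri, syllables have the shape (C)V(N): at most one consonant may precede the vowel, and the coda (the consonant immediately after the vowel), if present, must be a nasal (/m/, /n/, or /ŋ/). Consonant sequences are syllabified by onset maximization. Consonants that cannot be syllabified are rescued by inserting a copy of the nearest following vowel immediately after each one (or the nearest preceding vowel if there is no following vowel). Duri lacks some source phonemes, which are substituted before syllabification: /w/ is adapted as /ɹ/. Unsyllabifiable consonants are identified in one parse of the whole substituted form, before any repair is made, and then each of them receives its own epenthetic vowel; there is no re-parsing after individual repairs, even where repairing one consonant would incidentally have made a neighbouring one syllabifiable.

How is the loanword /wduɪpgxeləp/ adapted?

ɹuduɪpegexeləpə

Substitution: /w/ → /ɹ/, giving /ɹduɪpgxeləp/.
The consonants /ɹ/, /p/, /g/, /p/ cannot be parsed into a legal (C)V(N) syllable (only a nasal (/m/, /n/, or /ŋ/) is licensed in coda position; onsets are limited to one consonant).
Inserting the epenthetic vowel yields /ɹ/ → /ɹu/, /p/ → /pe/, /g/ → /ge/, /p/ → /pə/.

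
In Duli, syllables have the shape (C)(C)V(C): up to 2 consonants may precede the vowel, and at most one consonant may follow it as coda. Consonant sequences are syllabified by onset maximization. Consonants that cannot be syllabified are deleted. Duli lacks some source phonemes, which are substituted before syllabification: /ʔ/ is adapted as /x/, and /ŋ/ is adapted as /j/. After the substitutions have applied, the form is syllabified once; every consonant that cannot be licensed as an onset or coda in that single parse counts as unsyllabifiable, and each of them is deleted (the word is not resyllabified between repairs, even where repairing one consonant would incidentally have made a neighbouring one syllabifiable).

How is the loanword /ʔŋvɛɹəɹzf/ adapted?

jvɛɹəɹ

Substitution: /ʔ/ → /x/, /ŋ/ → /j/, giving /xjvɛɹəɹzf/.
The consonants /x/, /z/, /f/ cannot be parsed into a legal (C)(C)V(C) syllable (at most one coda consonant is licensed; onsets may contain at most 2 consonants).
Deleting the stranded consonants removes /x/, /z/, /f/.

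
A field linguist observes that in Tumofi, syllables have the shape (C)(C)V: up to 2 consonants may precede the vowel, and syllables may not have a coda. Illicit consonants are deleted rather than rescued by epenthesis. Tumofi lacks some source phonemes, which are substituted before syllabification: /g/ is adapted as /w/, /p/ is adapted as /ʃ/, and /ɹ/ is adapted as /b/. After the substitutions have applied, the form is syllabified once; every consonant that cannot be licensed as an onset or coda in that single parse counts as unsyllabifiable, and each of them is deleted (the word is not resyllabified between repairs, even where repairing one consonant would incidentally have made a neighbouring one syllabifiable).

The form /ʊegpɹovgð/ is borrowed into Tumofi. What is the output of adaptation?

Substitution: /g/ → /w/, /p/ → /ʃ/, /ɹ/ → /b/, giving /ʊewʃbovwð/.
Under (C)(C)V, the unsyllabifiable consonants are /w/, /v/, /w/, /ð/ (no codas are permitted; onsets may contain at most 2 consonants).
Each unlicensed consonant is deleted: /w/, /v/, /w/, /ð/.

ʊeʃbo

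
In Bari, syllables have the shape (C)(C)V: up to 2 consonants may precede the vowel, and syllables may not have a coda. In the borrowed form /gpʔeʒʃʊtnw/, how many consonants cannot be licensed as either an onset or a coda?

4

Under (C)(C)V, the unsyllabifiable consonants are /g/, /t/, /n/, /w/ (no codas are permitted; onsets may contain at most 2 consonants).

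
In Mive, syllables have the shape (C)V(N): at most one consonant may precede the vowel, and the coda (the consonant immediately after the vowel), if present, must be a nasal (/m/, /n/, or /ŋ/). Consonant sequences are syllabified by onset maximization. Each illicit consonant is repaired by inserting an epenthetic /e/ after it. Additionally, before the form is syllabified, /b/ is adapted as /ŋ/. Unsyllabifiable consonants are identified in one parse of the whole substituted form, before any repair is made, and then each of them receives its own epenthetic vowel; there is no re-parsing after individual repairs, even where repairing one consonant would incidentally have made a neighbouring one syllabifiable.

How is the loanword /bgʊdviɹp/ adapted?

Substitution: /b/ → /ŋ/, giving /ŋgʊdviɹp/.
Syllabifying with onset maximization leaves /ŋ/, /d/, /ɹ/, /p/ stranded (only a nasal (/m/, /n/, or /ŋ/) is licensed in coda position; onsets are limited to one consonant).
Each unlicensed consonant becomes the onset of a new syllable: /ŋ/ → /ŋe/, /d/ → /de/, /ɹ/ → /ɹe/, /p/ → /pe/.

ŋegʊdeviɹepe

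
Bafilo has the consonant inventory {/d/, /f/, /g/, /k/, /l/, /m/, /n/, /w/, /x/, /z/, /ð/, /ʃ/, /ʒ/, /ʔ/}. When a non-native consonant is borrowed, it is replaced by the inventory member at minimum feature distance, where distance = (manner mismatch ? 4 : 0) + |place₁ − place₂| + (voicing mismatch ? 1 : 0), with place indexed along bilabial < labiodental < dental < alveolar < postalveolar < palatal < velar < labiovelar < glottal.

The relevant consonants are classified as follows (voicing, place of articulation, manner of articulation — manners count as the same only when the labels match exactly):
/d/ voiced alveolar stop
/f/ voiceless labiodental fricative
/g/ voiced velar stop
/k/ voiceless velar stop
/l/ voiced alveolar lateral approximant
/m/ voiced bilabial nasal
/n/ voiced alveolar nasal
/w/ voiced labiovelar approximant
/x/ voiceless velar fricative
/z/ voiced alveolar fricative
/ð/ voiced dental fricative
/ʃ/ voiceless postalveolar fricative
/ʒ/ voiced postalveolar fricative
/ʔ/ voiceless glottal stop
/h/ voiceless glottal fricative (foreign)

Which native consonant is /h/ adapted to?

x

/x/ is closest: same manner (fricative), place distance 2 (glottal→velar), same voicing; total 2. Next closest is /ʃ/ at distance 4.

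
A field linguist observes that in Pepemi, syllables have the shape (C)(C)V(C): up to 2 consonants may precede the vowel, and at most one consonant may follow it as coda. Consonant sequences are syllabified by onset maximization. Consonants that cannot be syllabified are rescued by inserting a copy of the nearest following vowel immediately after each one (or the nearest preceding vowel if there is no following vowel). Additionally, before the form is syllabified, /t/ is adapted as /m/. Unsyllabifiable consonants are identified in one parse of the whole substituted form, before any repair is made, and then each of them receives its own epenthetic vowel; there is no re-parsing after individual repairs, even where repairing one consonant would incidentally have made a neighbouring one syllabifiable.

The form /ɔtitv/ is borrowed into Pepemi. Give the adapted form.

Substitution: /t/ → /m/, giving /ɔmimv/.
Under (C)(C)V(C), the unsyllabifiable consonants are /v/ (at most one coda consonant is licensed; onsets may contain at most 2 consonants).
Epenthesis after each stranded consonant: /v/ → /vi/.

ɔmimvi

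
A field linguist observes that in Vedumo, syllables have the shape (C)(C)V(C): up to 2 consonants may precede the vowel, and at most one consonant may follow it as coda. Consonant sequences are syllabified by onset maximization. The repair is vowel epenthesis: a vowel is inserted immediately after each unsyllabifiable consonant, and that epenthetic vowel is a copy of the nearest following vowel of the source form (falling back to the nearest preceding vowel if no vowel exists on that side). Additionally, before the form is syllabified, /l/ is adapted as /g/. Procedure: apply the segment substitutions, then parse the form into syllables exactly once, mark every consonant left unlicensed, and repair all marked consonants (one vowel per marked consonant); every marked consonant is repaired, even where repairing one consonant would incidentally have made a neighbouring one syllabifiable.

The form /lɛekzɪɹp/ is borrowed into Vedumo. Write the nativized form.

Substitution: /l/ → /g/, giving /gɛekzɪɹp/.
Under (C)(C)V(C), the unsyllabifiable consonants are /p/ (at most one coda consonant is licensed; onsets may contain at most 2 consonants).
Inserting the epenthetic vowel yields /p/ → /pɪ/.

gɛekzɪɹpɪ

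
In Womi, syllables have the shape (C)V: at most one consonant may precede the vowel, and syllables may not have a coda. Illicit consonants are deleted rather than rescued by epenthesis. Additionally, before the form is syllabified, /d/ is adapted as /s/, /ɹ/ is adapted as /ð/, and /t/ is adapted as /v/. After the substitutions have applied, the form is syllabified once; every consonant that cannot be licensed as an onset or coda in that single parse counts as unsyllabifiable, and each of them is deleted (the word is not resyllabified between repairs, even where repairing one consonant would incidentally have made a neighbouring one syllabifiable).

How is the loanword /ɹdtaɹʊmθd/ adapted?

vaðʊ

Substitution: /ɹ/ → /ð/, /d/ → /s/, /t/ → /v/, giving /ðsvaðʊmθs/.
Under (C)V, the unsyllabifiable consonants are /ð/, /s/, /m/, /θ/, /s/ (no codas are permitted; onsets are limited to one consonant).
Each unlicensed consonant is deleted: /ð/, /s/, /m/, /θ/, /s/.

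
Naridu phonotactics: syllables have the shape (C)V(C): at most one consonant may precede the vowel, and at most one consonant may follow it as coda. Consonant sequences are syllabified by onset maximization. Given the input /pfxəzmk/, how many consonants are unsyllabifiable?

4

Under (C)V(C), the unsyllabifiable consonants are /p/, /f/, /m/, /k/ (at most one coda consonant is licensed; onsets are limited to one consonant).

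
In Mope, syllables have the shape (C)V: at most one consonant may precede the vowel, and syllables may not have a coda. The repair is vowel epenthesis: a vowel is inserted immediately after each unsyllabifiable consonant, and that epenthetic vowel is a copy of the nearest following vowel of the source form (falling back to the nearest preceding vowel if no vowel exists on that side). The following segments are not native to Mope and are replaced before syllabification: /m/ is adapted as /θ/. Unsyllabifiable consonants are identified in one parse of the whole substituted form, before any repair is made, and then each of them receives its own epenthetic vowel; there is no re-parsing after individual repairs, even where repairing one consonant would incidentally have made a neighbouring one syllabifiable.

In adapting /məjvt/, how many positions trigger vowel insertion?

3

After substitution the input is /θəjvt/.
The unsyllabifiable consonants are /j/, /v/, /t/; each receives one epenthetic vowel.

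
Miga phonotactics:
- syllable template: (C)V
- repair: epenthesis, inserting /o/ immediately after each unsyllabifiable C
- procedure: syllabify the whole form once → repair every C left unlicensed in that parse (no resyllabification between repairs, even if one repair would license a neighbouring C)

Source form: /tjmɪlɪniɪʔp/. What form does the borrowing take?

Under (C)V, the unsyllabifiable consonants are /t/, /j/, /ʔ/, /p/ (no codas are permitted; onsets are limited to one consonant).
Epenthesis after each stranded consonant: /t/ → /to/, /j/ → /jo/, /ʔ/ → /ʔo/, /p/ → /po/.

tojomɪlɪniɪʔopo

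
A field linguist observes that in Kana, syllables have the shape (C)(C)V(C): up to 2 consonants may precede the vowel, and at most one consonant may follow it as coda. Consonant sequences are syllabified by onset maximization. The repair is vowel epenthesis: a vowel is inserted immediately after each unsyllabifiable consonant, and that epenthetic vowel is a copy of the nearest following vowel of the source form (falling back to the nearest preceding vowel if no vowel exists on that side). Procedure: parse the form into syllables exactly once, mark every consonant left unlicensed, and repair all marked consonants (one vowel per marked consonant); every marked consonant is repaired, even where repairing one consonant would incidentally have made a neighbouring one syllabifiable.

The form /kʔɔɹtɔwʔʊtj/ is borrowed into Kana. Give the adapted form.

kʔɔɹtɔwʔʊtjʊ

Under (C)(C)V(C), the unsyllabifiable consonants are /j/ (at most one coda consonant is licensed; onsets may contain at most 2 consonants).
Inserting the epenthetic vowel yields /j/ → /jʊ/.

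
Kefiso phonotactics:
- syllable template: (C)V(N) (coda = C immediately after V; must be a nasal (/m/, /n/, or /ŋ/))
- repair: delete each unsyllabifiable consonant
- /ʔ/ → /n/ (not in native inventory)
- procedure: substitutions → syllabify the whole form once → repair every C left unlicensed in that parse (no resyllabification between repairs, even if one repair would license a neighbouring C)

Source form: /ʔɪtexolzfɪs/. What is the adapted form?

nɪtexofɪ

Substitution: /ʔ/ → /n/, giving /nɪtexolzfɪs/.
Under (C)V(N), the unsyllabifiable consonants are /l/, /z/, /s/ (only a nasal (/m/, /n/, or /ŋ/) is licensed in coda position; onsets are limited to one consonant).
Each unlicensed consonant is deleted: /l/, /z/, /s/.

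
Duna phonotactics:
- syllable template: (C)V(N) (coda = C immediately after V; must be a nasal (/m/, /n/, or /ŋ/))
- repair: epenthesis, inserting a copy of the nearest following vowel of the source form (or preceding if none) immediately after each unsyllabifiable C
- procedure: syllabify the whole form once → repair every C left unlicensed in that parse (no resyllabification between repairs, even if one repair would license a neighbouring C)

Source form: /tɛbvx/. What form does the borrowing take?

tɛbɛvɛxɛ

The consonants /b/, /v/, /x/ cannot be parsed into a legal (C)V(N) syllable (only a nasal (/m/, /n/, or /ŋ/) is licensed in coda position; onsets are limited to one consonant).
Epenthesis after each stranded consonant: /b/ → /bɛ/, /v/ → /vɛ/, /x/ → /xɛ/.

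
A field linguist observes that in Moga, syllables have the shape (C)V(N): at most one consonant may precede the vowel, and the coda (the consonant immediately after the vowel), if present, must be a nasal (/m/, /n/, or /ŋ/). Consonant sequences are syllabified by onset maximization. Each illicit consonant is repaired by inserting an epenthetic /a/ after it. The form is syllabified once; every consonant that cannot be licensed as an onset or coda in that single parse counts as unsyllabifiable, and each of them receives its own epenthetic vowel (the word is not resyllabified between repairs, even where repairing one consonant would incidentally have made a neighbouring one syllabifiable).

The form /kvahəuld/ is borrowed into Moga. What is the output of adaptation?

kavahəulada

The consonants /k/, /l/, /d/ cannot be parsed into a legal (C)V(N) syllable (only a nasal (/m/, /n/, or /ŋ/) is licensed in coda position; onsets are limited to one consonant).
Each unlicensed consonant becomes the onset of a new syllable: /k/ → /ka/, /l/ → /la/, /d/ → /da/.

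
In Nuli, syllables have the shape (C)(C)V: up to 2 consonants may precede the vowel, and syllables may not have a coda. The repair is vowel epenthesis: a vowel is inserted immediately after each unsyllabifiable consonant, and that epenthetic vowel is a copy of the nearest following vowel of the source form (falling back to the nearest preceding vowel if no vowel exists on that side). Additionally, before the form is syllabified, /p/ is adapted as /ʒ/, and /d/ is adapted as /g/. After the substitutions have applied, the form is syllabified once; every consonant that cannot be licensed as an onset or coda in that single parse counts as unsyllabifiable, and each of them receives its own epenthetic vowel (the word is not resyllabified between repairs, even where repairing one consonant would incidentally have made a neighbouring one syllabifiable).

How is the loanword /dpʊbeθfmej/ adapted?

Substitution: /d/ → /g/, /p/ → /ʒ/, giving /gʒʊbeθfmej/.
Under (C)(C)V, the unsyllabifiable consonants are /θ/, /j/ (no codas are permitted; onsets may contain at most 2 consonants).
Epenthesis after each stranded consonant: /θ/ → /θe/, /j/ → /je/.

gʒʊbeθefmeje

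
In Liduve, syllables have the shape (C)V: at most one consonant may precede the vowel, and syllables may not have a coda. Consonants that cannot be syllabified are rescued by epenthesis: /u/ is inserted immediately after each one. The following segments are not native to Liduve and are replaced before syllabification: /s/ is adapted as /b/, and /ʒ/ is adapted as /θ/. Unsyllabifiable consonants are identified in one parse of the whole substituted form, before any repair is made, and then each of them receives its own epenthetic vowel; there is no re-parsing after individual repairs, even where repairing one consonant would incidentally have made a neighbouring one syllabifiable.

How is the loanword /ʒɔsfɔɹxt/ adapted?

θɔbufɔɹuxutu

Substitution: /ʒ/ → /θ/, /s/ → /b/, giving /θɔbfɔɹxt/.
Under (C)V, the unsyllabifiable consonants are /b/, /ɹ/, /x/, /t/ (no codas are permitted; onsets are limited to one consonant).
Each unlicensed consonant becomes the onset of a new syllable: /b/ → /bu/, /ɹ/ → /ɹu/, /x/ → /xu/, /t/ → /tu/.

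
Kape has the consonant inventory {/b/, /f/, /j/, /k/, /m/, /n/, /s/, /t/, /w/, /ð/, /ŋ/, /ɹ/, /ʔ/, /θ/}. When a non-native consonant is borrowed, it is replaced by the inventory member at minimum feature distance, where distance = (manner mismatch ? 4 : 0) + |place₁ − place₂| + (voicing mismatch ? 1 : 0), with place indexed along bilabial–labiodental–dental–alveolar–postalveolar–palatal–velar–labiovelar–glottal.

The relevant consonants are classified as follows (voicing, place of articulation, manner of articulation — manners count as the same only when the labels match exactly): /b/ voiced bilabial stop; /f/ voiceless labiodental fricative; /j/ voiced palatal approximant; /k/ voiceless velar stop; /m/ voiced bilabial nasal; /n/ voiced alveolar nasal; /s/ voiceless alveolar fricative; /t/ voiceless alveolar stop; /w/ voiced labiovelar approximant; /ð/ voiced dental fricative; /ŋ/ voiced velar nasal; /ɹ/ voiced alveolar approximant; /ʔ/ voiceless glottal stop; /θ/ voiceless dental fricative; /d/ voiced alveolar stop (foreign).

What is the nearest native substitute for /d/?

t

/t/ is closest: same manner (stop), place distance 0 (alveolar→alveolar), voicing differs (+1); total 1. Next closest is /b/ at distance 3.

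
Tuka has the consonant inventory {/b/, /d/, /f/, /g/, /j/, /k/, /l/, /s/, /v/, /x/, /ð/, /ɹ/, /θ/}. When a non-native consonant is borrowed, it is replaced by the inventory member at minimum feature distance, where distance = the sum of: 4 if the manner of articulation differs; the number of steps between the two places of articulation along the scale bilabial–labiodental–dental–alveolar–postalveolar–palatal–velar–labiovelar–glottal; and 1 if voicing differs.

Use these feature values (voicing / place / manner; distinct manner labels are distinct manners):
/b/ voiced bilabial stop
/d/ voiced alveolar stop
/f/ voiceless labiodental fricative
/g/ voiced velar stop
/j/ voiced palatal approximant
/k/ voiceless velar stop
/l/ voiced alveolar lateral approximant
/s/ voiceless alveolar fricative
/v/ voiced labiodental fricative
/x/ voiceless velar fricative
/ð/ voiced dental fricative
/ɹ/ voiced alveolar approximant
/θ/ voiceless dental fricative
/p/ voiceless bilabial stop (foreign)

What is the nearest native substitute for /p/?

b

/b/ is closest: same manner (stop), place distance 0 (bilabial→bilabial), voicing differs (+1); total 1. Next closest is /d/ at distance 4.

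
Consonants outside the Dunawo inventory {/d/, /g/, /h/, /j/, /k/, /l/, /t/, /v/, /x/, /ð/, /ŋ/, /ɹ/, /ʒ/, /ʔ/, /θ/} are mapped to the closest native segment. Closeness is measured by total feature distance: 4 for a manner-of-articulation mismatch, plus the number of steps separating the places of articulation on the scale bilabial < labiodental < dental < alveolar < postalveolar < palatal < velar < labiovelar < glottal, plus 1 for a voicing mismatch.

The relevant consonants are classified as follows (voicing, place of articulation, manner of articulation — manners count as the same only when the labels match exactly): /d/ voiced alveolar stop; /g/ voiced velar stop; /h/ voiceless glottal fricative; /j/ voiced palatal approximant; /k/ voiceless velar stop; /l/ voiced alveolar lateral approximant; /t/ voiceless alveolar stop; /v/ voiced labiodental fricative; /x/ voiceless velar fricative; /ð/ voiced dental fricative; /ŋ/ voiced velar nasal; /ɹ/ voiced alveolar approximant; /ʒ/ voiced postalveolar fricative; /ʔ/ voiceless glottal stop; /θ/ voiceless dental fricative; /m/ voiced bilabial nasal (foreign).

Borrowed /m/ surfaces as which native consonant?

v

/v/ is closest: manner differs (nasal→fricative, +4), place distance 1 (bilabial→labiodental), same voicing; total 5. Next closest is /ð/ at distance 6.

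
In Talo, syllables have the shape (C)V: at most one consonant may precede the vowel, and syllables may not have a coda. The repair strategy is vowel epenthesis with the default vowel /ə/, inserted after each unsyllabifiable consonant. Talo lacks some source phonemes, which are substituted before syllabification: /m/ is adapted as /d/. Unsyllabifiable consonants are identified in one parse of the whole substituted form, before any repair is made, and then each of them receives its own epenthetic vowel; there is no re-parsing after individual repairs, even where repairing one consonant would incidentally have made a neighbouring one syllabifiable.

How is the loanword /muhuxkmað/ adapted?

Substitution: /m/ → /d/, giving /duhuxkdað/.
The consonants /x/, /k/, /ð/ cannot be parsed into a legal (C)V syllable (no codas are permitted; onsets are limited to one consonant).
Epenthesis after each stranded consonant: /x/ → /xə/, /k/ → /kə/, /ð/ → /ðə/.

duhuxəkədaðə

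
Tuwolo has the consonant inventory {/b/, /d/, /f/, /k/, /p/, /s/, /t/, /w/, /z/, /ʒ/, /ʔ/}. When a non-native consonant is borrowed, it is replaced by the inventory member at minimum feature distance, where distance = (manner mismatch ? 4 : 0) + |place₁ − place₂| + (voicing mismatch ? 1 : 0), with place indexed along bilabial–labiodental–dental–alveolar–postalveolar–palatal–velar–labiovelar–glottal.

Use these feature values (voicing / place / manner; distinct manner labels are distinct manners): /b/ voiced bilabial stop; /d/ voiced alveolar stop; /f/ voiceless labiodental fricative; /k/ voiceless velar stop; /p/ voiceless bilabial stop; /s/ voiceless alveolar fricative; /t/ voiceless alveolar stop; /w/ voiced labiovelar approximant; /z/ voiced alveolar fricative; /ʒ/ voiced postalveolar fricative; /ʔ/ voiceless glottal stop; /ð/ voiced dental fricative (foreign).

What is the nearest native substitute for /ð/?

z

/z/ is closest: same manner (fricative), place distance 1 (dental→alveolar), same voicing; total 1. Next closest is /f/ at distance 2.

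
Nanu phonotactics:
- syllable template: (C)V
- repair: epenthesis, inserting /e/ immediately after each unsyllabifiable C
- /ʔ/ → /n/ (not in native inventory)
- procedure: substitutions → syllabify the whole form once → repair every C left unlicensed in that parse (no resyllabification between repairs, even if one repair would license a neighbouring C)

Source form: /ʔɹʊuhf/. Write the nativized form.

neɹʊuhefe

Substitution: /ʔ/ → /n/, giving /nɹʊuhf/.
Under (C)V, the unsyllabifiable consonants are /n/, /h/, /f/ (no codas are permitted; onsets are limited to one consonant).
Inserting the epenthetic vowel yields /n/ → /ne/, /h/ → /he/, /f/ → /fe/.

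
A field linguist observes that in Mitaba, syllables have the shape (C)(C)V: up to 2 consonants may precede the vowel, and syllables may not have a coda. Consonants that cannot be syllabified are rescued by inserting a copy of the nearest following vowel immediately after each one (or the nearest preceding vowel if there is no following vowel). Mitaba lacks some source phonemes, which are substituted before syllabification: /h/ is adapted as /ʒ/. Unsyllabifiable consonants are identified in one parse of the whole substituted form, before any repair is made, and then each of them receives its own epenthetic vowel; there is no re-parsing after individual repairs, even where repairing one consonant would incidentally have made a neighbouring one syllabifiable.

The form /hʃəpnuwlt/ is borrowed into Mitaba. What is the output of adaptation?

Substitution: /h/ → /ʒ/, giving /ʒʃəpnuwlt/.
Under (C)(C)V, the unsyllabifiable consonants are /w/, /l/, /t/ (no codas are permitted; onsets may contain at most 2 consonants).
Epenthesis after each stranded consonant: /w/ → /wu/, /l/ → /lu/, /t/ → /tu/.

ʒʃəpnuwulutu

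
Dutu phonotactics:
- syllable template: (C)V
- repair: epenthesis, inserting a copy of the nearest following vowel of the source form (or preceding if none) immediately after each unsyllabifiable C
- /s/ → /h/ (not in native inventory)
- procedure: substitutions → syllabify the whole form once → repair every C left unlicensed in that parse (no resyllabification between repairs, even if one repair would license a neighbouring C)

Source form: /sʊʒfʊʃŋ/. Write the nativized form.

hʊʒʊfʊʃʊŋʊ

Substitution: /s/ → /h/, giving /hʊʒfʊʃŋ/.
Under (C)V, the unsyllabifiable consonants are /ʒ/, /ʃ/, /ŋ/ (no codas are permitted; onsets are limited to one consonant).
Epenthesis after each stranded consonant: /ʒ/ → /ʒʊ/, /ʃ/ → /ʃʊ/, /ŋ/ → /ŋʊ/.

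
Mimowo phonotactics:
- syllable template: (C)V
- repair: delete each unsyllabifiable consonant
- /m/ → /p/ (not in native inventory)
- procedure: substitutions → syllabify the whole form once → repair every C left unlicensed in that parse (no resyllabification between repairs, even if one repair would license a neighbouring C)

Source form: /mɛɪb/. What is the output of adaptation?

Substitution: /m/ → /p/, giving /pɛɪb/.
Under (C)V, the unsyllabifiable consonants are /b/ (no codas are permitted; onsets are limited to one consonant).
Deleting the stranded consonants removes /b/.

pɛɪ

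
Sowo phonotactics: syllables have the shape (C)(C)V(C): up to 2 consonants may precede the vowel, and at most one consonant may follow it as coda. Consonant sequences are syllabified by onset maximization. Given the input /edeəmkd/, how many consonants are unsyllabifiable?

Under (C)(C)V(C), the unsyllabifiable consonants are /k/, /d/ (at most one coda consonant is licensed; onsets may contain at most 2 consonants).

2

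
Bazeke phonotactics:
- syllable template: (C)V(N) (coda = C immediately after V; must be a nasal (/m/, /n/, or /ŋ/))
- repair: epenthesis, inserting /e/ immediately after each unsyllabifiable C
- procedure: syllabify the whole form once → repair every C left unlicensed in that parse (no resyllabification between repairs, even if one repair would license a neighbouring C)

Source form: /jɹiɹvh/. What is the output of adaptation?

Under (C)V(N), the unsyllabifiable consonants are /j/, /ɹ/, /v/, /h/ (only a nasal (/m/, /n/, or /ŋ/) is licensed in coda position; onsets are limited to one consonant).
Epenthesis after each stranded consonant: /j/ → /je/, /ɹ/ → /ɹe/, /v/ → /ve/, /h/ → /he/.

jeɹiɹevehe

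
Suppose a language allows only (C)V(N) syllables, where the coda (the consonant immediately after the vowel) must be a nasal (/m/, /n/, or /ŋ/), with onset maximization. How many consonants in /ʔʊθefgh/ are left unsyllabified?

3

The consonants /f/, /g/, /h/ cannot be parsed into a legal (C)V(N) syllable (only a nasal (/m/, /n/, or /ŋ/) is licensed in coda position; onsets are limited to one consonant).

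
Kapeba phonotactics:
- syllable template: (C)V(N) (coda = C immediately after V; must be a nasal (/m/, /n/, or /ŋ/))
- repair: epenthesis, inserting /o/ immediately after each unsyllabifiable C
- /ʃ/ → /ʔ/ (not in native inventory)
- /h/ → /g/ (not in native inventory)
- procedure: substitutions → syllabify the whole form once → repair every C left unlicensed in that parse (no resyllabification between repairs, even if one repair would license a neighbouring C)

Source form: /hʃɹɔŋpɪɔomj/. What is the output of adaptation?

goʔoɹɔŋpɪɔomjo

Substitution: /h/ → /g/, /ʃ/ → /ʔ/, giving /gʔɹɔŋpɪɔomj/.
The consonants /g/, /ʔ/, /j/ cannot be parsed into a legal (C)V(N) syllable (only a nasal (/m/, /n/, or /ŋ/) is licensed in coda position; onsets are limited to one consonant).
Epenthesis after each stranded consonant: /g/ → /go/, /ʔ/ → /ʔo/, /j/ → /jo/.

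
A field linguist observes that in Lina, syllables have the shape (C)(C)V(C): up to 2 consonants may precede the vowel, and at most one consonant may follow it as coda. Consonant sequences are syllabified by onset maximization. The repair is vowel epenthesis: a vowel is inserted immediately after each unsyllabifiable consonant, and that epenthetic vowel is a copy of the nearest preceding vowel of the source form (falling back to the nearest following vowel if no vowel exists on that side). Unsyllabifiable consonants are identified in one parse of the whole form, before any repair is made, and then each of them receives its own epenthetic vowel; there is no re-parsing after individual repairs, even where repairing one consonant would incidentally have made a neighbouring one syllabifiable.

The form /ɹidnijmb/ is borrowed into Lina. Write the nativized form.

ɹidnijmibi

The consonants /m/, /b/ cannot be parsed into a legal (C)(C)V(C) syllable (at most one coda consonant is licensed; onsets may contain at most 2 consonants).
Each unlicensed consonant becomes the onset of a new syllable: /m/ → /mi/, /b/ → /bi/.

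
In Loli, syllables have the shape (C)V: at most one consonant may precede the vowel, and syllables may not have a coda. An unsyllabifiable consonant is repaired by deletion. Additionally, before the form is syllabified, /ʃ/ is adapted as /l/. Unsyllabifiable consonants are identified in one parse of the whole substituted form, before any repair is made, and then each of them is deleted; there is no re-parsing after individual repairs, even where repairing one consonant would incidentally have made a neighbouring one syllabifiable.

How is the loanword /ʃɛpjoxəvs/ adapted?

lɛjoxə

Substitution: /ʃ/ → /l/, giving /lɛpjoxəvs/.
The consonants /p/, /v/, /s/ cannot be parsed into a legal (C)V syllable (no codas are permitted; onsets are limited to one consonant).
Each unlicensed consonant is deleted: /p/, /v/, /s/.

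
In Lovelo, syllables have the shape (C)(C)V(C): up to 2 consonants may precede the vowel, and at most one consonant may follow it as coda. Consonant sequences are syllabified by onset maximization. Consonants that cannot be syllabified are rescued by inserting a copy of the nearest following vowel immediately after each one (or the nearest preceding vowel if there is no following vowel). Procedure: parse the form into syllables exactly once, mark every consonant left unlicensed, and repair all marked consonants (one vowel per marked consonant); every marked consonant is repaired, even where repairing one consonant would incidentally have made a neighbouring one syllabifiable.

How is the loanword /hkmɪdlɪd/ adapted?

hɪkmɪdlɪd

The consonants /h/ cannot be parsed into a legal (C)(C)V(C) syllable (at most one coda consonant is licensed; onsets may contain at most 2 consonants).
Epenthesis after each stranded consonant: /h/ → /hɪ/.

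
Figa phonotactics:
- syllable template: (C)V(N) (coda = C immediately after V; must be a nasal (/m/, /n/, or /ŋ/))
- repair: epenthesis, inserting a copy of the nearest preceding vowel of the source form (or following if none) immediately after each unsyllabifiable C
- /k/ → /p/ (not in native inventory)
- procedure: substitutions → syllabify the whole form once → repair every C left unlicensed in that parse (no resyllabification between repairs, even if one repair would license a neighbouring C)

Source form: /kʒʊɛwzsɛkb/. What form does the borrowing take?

pʊʒʊɛwɛzɛsɛpɛbɛ

Substitution: /k/ → /p/, giving /pʒʊɛwzsɛpb/.
The consonants /p/, /w/, /z/, /p/, /b/ cannot be parsed into a legal (C)V(N) syllable (only a nasal (/m/, /n/, or /ŋ/) is licensed in coda position; onsets are limited to one consonant).
Inserting the epenthetic vowel yields /p/ → /pʊ/, /w/ → /wɛ/, /z/ → /zɛ/, /p/ → /pɛ/, /b/ → /bɛ/.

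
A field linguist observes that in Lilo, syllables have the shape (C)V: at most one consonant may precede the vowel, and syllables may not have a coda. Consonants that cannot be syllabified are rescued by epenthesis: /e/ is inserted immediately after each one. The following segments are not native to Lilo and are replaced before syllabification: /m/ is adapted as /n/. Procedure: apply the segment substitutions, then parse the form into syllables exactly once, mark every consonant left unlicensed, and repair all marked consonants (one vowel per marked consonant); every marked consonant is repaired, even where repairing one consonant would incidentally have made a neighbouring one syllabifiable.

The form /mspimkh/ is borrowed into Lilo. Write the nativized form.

Substitution: /m/ → /n/, giving /nspinkh/.
The consonants /n/, /s/, /n/, /k/, /h/ cannot be parsed into a legal (C)V syllable (no codas are permitted; onsets are limited to one consonant).
Epenthesis after each stranded consonant: /n/ → /ne/, /s/ → /se/, /n/ → /ne/, /k/ → /ke/, /h/ → /he/.

nesepinekehe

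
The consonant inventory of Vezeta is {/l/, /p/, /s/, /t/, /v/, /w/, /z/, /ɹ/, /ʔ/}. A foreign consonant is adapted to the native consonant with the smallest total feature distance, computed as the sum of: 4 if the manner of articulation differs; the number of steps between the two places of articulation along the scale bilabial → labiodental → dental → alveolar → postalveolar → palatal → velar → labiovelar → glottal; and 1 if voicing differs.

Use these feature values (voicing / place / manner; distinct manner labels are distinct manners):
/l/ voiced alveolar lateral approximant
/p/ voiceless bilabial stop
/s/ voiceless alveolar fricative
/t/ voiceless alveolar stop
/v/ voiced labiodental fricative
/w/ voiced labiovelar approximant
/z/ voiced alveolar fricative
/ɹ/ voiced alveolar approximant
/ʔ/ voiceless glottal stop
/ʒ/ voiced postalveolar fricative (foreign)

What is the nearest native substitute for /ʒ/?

z

/z/ is closest: same manner (fricative), place distance 1 (postalveolar→alveolar), same voicing; total 1. Next closest is /s/ at distance 2.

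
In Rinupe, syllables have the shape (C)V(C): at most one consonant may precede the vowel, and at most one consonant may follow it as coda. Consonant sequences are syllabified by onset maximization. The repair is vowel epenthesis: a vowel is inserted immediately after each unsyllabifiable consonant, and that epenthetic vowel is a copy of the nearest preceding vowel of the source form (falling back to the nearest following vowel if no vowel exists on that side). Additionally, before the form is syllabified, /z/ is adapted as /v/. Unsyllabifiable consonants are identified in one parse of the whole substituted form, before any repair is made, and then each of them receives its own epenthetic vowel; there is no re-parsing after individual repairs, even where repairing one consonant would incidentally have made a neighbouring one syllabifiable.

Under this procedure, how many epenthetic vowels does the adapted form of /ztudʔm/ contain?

3

After substitution the input is /vtudʔm/.
The unsyllabifiable consonants are /v/, /ʔ/, /m/; each receives one epenthetic vowel.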